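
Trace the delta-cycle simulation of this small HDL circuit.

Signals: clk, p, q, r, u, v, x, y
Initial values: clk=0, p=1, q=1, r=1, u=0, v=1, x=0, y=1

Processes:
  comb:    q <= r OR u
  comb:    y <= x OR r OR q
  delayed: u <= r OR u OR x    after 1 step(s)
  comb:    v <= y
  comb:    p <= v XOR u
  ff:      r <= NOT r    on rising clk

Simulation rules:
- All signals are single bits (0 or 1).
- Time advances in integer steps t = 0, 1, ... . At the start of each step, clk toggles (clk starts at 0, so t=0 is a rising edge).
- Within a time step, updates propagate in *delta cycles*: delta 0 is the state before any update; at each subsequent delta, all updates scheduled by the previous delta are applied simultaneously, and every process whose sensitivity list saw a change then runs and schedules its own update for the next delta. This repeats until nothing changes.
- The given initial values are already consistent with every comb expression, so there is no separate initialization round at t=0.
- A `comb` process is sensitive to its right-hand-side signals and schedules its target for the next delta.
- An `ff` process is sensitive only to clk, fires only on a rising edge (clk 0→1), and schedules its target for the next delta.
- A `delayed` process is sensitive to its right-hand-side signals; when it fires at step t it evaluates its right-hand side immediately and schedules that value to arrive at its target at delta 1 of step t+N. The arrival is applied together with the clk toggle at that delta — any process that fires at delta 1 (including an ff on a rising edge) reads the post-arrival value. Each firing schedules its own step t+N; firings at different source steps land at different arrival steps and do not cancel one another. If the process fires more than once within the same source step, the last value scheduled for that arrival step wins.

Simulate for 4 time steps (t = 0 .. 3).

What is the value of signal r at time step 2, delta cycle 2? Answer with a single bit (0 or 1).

[bits: u,y,q,p,x,v,r,clk]
t=0: Δ0=01110110 Δ1=01110111 Δ2=01110101 Δ3=01010101 Δ4=00010101 Δ5=00010001 Δ6=00000001 | 6Δ
t=1: Δ0=00000001 Δ1=00000000 | 1Δ
t=2: Δ0=00000000 Δ1=00000001 Δ2=00000011 Δ3=01100011 Δ4=01100111 Δ5=01110111 | 5Δ
t=3: Δ0=01110111 Δ1=11110110 Δ2=11100110 | 2Δ

1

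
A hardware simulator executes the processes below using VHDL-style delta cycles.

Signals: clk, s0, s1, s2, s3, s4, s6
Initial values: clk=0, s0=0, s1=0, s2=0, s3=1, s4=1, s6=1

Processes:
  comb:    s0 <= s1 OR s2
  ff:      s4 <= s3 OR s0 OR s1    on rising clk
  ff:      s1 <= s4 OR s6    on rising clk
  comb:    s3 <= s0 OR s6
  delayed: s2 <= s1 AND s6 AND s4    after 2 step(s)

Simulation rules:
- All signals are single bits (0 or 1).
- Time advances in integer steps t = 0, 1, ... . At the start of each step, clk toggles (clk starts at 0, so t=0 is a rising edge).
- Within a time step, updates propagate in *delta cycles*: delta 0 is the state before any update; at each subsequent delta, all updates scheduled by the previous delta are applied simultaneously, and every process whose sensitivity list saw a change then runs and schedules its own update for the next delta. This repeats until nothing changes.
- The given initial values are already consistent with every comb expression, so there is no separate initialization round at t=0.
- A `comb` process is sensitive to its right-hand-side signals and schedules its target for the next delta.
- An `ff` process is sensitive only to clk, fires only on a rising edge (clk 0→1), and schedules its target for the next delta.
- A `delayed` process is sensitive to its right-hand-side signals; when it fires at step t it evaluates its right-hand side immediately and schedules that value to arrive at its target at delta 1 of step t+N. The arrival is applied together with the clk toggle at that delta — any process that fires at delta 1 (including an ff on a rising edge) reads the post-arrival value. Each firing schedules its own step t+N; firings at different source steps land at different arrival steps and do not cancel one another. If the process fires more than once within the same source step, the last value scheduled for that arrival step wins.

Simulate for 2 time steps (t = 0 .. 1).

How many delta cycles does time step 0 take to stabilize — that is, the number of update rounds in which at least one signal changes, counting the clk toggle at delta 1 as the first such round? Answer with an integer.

3

t0.Δ0 s0=0 s3=1 s1=0 clk=0 s6=1 s4=1 s2=0
t0.Δ1 s0=0 s3=1 s1=0 clk=1 s6=1 s4=1 s2=0
t0.Δ2 s0=0 s3=1 s1=1 clk=1 s6=1 s4=1 s2=0
t0.Δ3 s0=1 s3=1 s1=1 clk=1 s6=1 s4=1 s2=0
t1.Δ0 s0=1 s3=1 s1=1 clk=1 s6=1 s4=1 s2=0
t1.Δ1 s0=1 s3=1 s1=1 clk=0 s6=1 s4=1 s2=0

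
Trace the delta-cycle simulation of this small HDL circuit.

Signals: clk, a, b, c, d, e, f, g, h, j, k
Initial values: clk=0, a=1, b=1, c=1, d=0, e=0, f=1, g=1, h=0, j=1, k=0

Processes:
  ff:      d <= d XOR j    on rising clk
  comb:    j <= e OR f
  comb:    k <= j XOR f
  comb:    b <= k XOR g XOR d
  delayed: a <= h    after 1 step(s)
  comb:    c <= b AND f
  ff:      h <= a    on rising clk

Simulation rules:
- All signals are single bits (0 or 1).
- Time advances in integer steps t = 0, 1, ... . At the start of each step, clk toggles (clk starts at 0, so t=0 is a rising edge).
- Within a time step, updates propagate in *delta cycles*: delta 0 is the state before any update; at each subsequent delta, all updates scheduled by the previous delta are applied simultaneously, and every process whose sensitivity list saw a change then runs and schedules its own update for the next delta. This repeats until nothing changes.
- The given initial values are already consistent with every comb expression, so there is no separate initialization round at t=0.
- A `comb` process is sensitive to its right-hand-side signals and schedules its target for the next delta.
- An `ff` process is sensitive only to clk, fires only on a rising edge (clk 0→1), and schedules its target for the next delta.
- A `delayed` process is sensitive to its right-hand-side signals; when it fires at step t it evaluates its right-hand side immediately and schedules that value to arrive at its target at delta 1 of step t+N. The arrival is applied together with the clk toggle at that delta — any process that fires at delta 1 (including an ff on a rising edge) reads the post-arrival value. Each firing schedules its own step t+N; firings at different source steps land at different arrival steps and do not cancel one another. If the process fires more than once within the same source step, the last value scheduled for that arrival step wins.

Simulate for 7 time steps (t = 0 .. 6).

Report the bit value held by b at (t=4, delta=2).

1

t=0 Δ0: e=0 g=1 clk=0 a=1 j=1 b=1 f=1 k=0 h=0 c=1 d=0
  Δ1: clk:0→1
  Δ2: h:0→1, d:0→1
  Δ3: b:1→0
  Δ4: c:1→0
  (4Δ to stable)
t=1 Δ0: e=0 g=1 clk=1 a=1 j=1 b=0 f=1 k=0 h=1 c=0 d=1
  Δ1: clk:1→0
  (1Δ to stable)
t=2 Δ0: e=0 g=1 clk=0 a=1 j=1 b=0 f=1 k=0 h=1 c=0 d=1
  Δ1: clk:0→1
  Δ2: d:1→0
  Δ3: b:0→1
  Δ4: c:0→1
  (4Δ to stable)
t=3 Δ0: e=0 g=1 clk=1 a=1 j=1 b=1 f=1 k=0 h=1 c=1 d=0
  Δ1: clk:1→0
  (1Δ to stable)
t=4 Δ0: e=0 g=1 clk=0 a=1 j=1 b=1 f=1 k=0 h=1 c=1 d=0
  Δ1: clk:0→1
  Δ2: d:0→1
  Δ3: b:1→0
  Δ4: c:1→0
  (4Δ to stable)
t=5 Δ0: e=0 g=1 clk=1 a=1 j=1 b=0 f=1 k=0 h=1 c=0 d=1
  Δ1: clk:1→0
  (1Δ to stable)
t=6 Δ0: e=0 g=1 clk=0 a=1 j=1 b=0 f=1 k=0 h=1 c=0 d=1
  Δ1: clk:0→1
  Δ2: d:1→0
  Δ3: b:0→1
  Δ4: c:0→1
  (4Δ to stable)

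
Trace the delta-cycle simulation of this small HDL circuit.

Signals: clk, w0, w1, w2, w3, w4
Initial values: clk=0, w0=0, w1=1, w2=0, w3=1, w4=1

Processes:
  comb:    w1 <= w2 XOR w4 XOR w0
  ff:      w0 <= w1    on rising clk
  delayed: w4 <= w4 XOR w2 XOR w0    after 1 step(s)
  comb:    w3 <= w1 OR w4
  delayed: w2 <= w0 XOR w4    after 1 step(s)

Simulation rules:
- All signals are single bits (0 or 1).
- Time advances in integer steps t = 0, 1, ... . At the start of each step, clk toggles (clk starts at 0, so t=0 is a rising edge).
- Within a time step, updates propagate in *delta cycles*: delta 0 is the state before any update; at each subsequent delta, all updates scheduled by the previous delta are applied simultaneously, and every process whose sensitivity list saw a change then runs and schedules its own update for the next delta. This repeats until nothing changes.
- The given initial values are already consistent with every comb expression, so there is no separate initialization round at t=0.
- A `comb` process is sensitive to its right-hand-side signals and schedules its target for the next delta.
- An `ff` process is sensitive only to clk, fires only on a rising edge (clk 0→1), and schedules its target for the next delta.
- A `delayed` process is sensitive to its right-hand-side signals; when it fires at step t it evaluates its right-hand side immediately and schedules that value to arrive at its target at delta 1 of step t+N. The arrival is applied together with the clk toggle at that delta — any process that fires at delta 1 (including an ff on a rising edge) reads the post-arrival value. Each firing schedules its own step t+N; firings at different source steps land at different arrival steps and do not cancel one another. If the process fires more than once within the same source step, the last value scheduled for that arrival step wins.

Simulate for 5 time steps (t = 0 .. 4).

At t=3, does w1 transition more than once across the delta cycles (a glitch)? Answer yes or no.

t0.Δ0 w0=0 clk=0 w2=0 w4=1 w3=1 w1=1
t0.Δ1 w0=0 clk=1 w2=0 w4=1 w3=1 w1=1
t0.Δ2 w0=1 clk=1 w2=0 w4=1 w3=1 w1=1
t0.Δ3 w0=1 clk=1 w2=0 w4=1 w3=1 w1=0
t1.Δ0 w0=1 clk=1 w2=0 w4=1 w3=1 w1=0
t1.Δ1 w0=1 clk=0 w2=0 w4=0 w3=1 w1=0
t1.Δ2 w0=1 clk=0 w2=0 w4=0 w3=0 w1=1
t1.Δ3 w0=1 clk=0 w2=0 w4=0 w3=1 w1=1
t2.Δ0 w0=1 clk=0 w2=0 w4=0 w3=1 w1=1
t2.Δ1 w0=1 clk=1 w2=1 w4=1 w3=1 w1=1
t3.Δ0 w0=1 clk=1 w2=1 w4=1 w3=1 w1=1
t3.Δ1 w0=1 clk=0 w2=0 w4=1 w3=1 w1=1
t3.Δ2 w0=1 clk=0 w2=0 w4=1 w3=1 w1=0
t4.Δ0 w0=1 clk=0 w2=0 w4=1 w3=1 w1=0
t4.Δ1 w0=1 clk=1 w2=0 w4=0 w3=1 w1=0
t4.Δ2 w0=0 clk=1 w2=0 w4=0 w3=0 w1=1
t4.Δ3 w0=0 clk=1 w2=0 w4=0 w3=1 w1=0
t4.Δ4 w0=0 clk=1 w2=0 w4=0 w3=0 w1=0

no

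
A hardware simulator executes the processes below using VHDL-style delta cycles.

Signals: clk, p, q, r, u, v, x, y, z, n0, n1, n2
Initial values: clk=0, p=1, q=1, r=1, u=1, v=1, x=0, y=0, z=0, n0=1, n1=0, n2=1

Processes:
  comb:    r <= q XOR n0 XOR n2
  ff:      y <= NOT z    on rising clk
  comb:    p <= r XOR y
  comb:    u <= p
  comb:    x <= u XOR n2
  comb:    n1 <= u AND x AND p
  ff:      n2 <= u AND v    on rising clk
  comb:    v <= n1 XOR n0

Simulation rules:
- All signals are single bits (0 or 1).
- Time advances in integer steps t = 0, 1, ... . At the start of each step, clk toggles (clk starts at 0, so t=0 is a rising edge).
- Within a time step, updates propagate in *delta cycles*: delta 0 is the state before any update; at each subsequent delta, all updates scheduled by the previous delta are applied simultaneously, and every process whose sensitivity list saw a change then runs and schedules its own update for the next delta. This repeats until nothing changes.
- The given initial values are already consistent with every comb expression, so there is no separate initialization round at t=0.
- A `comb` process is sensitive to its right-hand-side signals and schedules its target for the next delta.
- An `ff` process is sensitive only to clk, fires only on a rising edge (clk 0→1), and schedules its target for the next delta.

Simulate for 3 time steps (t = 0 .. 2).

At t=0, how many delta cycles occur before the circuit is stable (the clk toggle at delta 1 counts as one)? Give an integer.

5

[bits: y,n2,n1,r,x,q,clk,u,v,p,n0,z]
t=0: Δ0=010101011110 Δ1=010101111110 Δ2=110101111110 Δ3=110101111010 Δ4=110101101010 Δ5=110111101010 | 5Δ
t=1: Δ0=110111101010 Δ1=110111001010 | 1Δ
t=2: Δ0=110111001010 Δ1=110111101010 Δ2=100111101010 Δ3=100001101010 Δ4=100001101110 Δ5=100001111110 Δ6=100011111110 Δ7=101011111110 Δ8=101011110110 | 8Δ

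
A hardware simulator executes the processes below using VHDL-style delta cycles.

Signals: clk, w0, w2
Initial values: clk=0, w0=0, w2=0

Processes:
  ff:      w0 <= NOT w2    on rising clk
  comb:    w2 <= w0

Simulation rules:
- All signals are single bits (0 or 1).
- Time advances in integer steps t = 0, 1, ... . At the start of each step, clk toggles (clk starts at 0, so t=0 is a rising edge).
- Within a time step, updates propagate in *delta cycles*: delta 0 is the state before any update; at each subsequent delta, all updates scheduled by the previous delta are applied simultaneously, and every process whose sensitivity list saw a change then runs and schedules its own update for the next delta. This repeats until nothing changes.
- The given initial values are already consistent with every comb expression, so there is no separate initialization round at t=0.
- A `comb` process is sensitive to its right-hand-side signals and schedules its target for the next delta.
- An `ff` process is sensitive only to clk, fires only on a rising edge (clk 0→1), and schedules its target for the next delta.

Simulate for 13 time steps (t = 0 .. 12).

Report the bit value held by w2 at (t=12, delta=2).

t=0 Δ0: w0=0 clk=0 w2=0
  Δ1: clk:0→1
  Δ2: w0:0→1
  Δ3: w2:0→1
  (3Δ to stable)
t=1 Δ0: w0=1 clk=1 w2=1
  Δ1: clk:1→0
  (1Δ to stable)
t=2 Δ0: w0=1 clk=0 w2=1
  Δ1: clk:0→1
  Δ2: w0:1→0
  Δ3: w2:1→0
  (3Δ to stable)
t=3 Δ0: w0=0 clk=1 w2=0
  Δ1: clk:1→0
  (1Δ to stable)
t=4 Δ0: w0=0 clk=0 w2=0
  Δ1: clk:0→1
  Δ2: w0:0→1
  Δ3: w2:0→1
  (3Δ to stable)
t=5 Δ0: w0=1 clk=1 w2=1
  Δ1: clk:1→0
  (1Δ to stable)
t=6 Δ0: w0=1 clk=0 w2=1
  Δ1: clk:0→1
  Δ2: w0:1→0
  Δ3: w2:1→0
  (3Δ to stable)
t=7 Δ0: w0=0 clk=1 w2=0
  Δ1: clk:1→0
  (1Δ to stable)
t=8 Δ0: w0=0 clk=0 w2=0
  Δ1: clk:0→1
  Δ2: w0:0→1
  Δ3: w2:0→1
  (3Δ to stable)
t=9 Δ0: w0=1 clk=1 w2=1
  Δ1: clk:1→0
  (1Δ to stable)
t=10 Δ0: w0=1 clk=0 w2=1
  Δ1: clk:0→1
  Δ2: w0:1→0
  Δ3: w2:1→0
  (3Δ to stable)
t=11 Δ0: w0=0 clk=1 w2=0
  Δ1: clk:1→0
  (1Δ to stable)
t=12 Δ0: w0=0 clk=0 w2=0
  Δ1: clk:0→1
  Δ2: w0:0→1
  Δ3: w2:0→1
  (3Δ to stable)

0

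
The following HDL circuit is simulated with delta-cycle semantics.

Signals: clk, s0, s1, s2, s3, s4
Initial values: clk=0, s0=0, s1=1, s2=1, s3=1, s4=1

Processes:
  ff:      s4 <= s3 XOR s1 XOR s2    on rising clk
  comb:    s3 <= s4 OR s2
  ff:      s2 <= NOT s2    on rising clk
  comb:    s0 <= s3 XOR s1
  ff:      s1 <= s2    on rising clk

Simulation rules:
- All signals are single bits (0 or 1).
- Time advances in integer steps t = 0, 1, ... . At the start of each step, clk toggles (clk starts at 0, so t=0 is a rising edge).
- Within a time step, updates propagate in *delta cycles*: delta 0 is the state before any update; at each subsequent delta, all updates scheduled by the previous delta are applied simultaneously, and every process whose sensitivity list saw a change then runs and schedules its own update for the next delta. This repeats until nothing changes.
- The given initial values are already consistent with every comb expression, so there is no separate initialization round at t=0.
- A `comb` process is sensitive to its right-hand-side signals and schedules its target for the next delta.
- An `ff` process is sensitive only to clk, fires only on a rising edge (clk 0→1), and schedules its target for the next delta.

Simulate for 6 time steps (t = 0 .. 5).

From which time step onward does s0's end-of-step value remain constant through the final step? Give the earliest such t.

2

t0.Δ0 clk=0 s3=1 s4=1 s0=0 s1=1 s2=1
t0.Δ1 clk=1 s3=1 s4=1 s0=0 s1=1 s2=1
t0.Δ2 clk=1 s3=1 s4=1 s0=0 s1=1 s2=0
t1.Δ0 clk=1 s3=1 s4=1 s0=0 s1=1 s2=0
t1.Δ1 clk=0 s3=1 s4=1 s0=0 s1=1 s2=0
t2.Δ0 clk=0 s3=1 s4=1 s0=0 s1=1 s2=0
t2.Δ1 clk=1 s3=1 s4=1 s0=0 s1=1 s2=0
t2.Δ2 clk=1 s3=1 s4=0 s0=0 s1=0 s2=1
t2.Δ3 clk=1 s3=1 s4=0 s0=1 s1=0 s2=1
t3.Δ0 clk=1 s3=1 s4=0 s0=1 s1=0 s2=1
t3.Δ1 clk=0 s3=1 s4=0 s0=1 s1=0 s2=1
t4.Δ0 clk=0 s3=1 s4=0 s0=1 s1=0 s2=1
t4.Δ1 clk=1 s3=1 s4=0 s0=1 s1=0 s2=1
t4.Δ2 clk=1 s3=1 s4=0 s0=1 s1=1 s2=0
t4.Δ3 clk=1 s3=0 s4=0 s0=0 s1=1 s2=0
t4.Δ4 clk=1 s3=0 s4=0 s0=1 s1=1 s2=0
t5.Δ0 clk=1 s3=0 s4=0 s0=1 s1=1 s2=0
t5.Δ1 clk=0 s3=0 s4=0 s0=1 s1=1 s2=0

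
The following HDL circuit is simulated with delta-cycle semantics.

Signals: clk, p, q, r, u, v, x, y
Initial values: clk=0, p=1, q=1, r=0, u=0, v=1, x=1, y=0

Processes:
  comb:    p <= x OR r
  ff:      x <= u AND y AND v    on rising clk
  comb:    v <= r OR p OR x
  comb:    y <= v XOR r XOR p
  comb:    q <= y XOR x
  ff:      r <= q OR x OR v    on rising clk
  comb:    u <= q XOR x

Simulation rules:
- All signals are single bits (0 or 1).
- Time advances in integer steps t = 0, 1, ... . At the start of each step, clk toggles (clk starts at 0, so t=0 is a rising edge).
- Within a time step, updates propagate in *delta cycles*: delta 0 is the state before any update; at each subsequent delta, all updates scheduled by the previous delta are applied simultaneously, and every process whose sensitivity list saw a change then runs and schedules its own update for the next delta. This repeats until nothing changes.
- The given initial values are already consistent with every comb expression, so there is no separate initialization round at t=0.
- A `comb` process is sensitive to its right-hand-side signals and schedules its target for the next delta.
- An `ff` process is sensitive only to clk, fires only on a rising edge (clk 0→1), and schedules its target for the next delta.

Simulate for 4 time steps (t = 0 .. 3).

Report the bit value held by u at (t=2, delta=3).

t=0 Δ0: u=0 clk=0 y=0 p=1 r=0 v=1 x=1 q=1
  Δ1: clk:0→1
  Δ2: r:0→1, x:1→0
  Δ3: u:0→1, y:0→1, q:1→0
  Δ4: u:1→0, q:0→1
  Δ5: u:0→1
  (5Δ to stable)
t=1 Δ0: u=1 clk=1 y=1 p=1 r=1 v=1 x=0 q=1
  Δ1: clk:1→0
  (1Δ to stable)
t=2 Δ0: u=1 clk=0 y=1 p=1 r=1 v=1 x=0 q=1
  Δ1: clk:0→1
  Δ2: x:0→1
  Δ3: u:1→0, q:1→0
  Δ4: u:0→1
  (4Δ to stable)
t=3 Δ0: u=1 clk=1 y=1 p=1 r=1 v=1 x=1 q=0
  Δ1: clk:1→0
  (1Δ to stable)

0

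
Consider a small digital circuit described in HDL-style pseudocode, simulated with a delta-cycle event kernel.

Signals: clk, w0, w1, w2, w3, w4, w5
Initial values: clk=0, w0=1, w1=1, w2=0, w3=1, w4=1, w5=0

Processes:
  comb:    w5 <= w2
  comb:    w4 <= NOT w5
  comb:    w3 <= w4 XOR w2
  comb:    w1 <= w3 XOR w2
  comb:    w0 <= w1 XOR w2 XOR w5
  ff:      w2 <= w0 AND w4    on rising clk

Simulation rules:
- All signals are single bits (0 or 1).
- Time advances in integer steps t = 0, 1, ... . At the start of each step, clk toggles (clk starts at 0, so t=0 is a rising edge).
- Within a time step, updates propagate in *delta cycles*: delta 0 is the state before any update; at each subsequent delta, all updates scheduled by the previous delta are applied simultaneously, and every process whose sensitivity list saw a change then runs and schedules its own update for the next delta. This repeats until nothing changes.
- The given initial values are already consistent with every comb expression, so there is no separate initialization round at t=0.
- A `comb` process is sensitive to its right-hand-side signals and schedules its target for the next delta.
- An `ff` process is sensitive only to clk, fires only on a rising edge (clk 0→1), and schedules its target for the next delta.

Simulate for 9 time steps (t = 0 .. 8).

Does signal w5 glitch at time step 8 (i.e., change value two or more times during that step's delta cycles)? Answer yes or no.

t=0 Δ0: clk=0 w1=1 w3=1 w0=1 w4=1 w5=0 w2=0
  Δ1: clk:0→1
  Δ2: w2:0→1
  Δ3: w1:1→0, w3:1→0, w0:1→0, w5:0→1
  Δ4: w1:0→1, w4:1→0
  Δ5: w3:0→1, w0:0→1
  Δ6: w1:1→0
  Δ7: w0:1→0
  (7Δ to stable)
t=1 Δ0: clk=1 w1=0 w3=1 w0=0 w4=0 w5=1 w2=1
  Δ1: clk:1→0
  (1Δ to stable)
t=2 Δ0: clk=0 w1=0 w3=1 w0=0 w4=0 w5=1 w2=1
  Δ1: clk:0→1
  Δ2: w2:1→0
  Δ3: w1:0→1, w3:1→0, w0:0→1, w5:1→0
  Δ4: w1:1→0, w4:0→1
  Δ5: w3:0→1, w0:1→0
  Δ6: w1:0→1
  Δ7: w0:0→1
  (7Δ to stable)
t=3 Δ0: clk=1 w1=1 w3=1 w0=1 w4=1 w5=0 w2=0
  Δ1: clk:1→0
  (1Δ to stable)
t=4 Δ0: clk=0 w1=1 w3=1 w0=1 w4=1 w5=0 w2=0
  Δ1: clk:0→1
  Δ2: w2:0→1
  Δ3: w1:1→0, w3:1→0, w0:1→0, w5:0→1
  Δ4: w1:0→1, w4:1→0
  Δ5: w3:0→1, w0:0→1
  Δ6: w1:1→0
  Δ7: w0:1→0
  (7Δ to stable)
t=5 Δ0: clk=1 w1=0 w3=1 w0=0 w4=0 w5=1 w2=1
  Δ1: clk:1→0
  (1Δ to stable)
t=6 Δ0: clk=0 w1=0 w3=1 w0=0 w4=0 w5=1 w2=1
  Δ1: clk:0→1
  Δ2: w2:1→0
  Δ3: w1:0→1, w3:1→0, w0:0→1, w5:1→0
  Δ4: w1:1→0, w4:0→1
  Δ5: w3:0→1, w0:1→0
  Δ6: w1:0→1
  Δ7: w0:0→1
  (7Δ to stable)
t=7 Δ0: clk=1 w1=1 w3=1 w0=1 w4=1 w5=0 w2=0
  Δ1: clk:1→0
  (1Δ to stable)
t=8 Δ0: clk=0 w1=1 w3=1 w0=1 w4=1 w5=0 w2=0
  Δ1: clk:0→1
  Δ2: w2:0→1
  Δ3: w1:1→0, w3:1→0, w0:1→0, w5:0→1
  Δ4: w1:0→1, w4:1→0
  Δ5: w3:0→1, w0:0→1
  Δ6: w1:1→0
  Δ7: w0:1→0
  (7Δ to stable)

no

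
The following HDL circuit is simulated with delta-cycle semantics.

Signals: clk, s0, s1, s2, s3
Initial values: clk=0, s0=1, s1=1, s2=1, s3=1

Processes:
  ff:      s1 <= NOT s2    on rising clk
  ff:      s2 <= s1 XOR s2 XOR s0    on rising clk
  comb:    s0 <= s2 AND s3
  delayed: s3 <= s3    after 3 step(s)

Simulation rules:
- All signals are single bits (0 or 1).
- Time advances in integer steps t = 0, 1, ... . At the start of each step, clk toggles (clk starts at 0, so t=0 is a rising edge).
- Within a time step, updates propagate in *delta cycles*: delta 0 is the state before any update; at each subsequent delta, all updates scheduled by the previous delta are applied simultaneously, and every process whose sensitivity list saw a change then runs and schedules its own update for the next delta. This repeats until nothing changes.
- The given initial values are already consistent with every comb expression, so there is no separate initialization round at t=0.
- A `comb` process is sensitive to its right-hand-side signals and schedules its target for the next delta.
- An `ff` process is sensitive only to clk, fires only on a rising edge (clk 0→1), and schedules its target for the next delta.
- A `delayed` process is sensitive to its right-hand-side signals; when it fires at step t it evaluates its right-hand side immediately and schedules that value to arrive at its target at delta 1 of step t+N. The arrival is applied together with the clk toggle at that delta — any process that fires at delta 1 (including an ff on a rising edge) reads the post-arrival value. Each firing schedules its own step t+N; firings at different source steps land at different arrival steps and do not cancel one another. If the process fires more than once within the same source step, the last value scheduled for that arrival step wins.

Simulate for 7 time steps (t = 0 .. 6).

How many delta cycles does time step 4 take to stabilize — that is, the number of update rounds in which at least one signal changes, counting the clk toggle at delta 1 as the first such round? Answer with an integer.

2

t=0 Δ0: clk=0 s2=1 s3=1 s0=1 s1=1
  Δ1: clk:0→1
  Δ2: s1:1→0
  (2Δ to stable)
t=1 Δ0: clk=1 s2=1 s3=1 s0=1 s1=0
  Δ1: clk:1→0
  (1Δ to stable)
t=2 Δ0: clk=0 s2=1 s3=1 s0=1 s1=0
  Δ1: clk:0→1
  Δ2: s2:1→0
  Δ3: s0:1→0
  (3Δ to stable)
t=3 Δ0: clk=1 s2=0 s3=1 s0=0 s1=0
  Δ1: clk:1→0
  (1Δ to stable)
t=4 Δ0: clk=0 s2=0 s3=1 s0=0 s1=0
  Δ1: clk:0→1
  Δ2: s1:0→1
  (2Δ to stable)
t=5 Δ0: clk=1 s2=0 s3=1 s0=0 s1=1
  Δ1: clk:1→0
  (1Δ to stable)
t=6 Δ0: clk=0 s2=0 s3=1 s0=0 s1=1
  Δ1: clk:0→1
  Δ2: s2:0→1
  Δ3: s0:0→1
  (3Δ to stable)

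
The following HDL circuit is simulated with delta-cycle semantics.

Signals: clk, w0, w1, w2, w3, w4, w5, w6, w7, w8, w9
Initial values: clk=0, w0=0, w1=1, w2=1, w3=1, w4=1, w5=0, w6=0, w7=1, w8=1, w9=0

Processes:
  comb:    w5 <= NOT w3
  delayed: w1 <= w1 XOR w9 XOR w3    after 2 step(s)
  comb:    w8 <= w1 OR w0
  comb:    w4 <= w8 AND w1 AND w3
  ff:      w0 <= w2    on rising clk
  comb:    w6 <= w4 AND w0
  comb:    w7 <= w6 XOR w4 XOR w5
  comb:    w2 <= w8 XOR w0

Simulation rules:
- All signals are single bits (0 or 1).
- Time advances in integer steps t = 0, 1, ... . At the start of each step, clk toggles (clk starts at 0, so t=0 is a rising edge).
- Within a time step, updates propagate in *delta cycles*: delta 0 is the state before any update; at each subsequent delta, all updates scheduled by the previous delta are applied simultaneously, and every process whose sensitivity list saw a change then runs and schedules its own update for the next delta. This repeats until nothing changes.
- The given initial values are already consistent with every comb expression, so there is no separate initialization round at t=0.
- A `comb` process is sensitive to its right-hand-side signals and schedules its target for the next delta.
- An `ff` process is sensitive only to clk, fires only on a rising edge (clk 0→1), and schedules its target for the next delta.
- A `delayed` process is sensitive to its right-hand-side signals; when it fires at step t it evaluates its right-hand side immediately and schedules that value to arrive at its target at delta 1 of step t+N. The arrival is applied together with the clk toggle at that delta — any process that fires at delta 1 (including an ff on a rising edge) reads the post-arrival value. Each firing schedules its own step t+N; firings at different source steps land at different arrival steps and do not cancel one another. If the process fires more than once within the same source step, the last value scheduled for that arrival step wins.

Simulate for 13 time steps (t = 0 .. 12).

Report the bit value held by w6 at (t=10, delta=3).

0

t0.Δ0 w7=1 w9=0 w5=0 w8=1 w3=1 w2=1 w6=0 clk=0 w4=1 w1=1 w0=0
t0.Δ1 w7=1 w9=0 w5=0 w8=1 w3=1 w2=1 w6=0 clk=1 w4=1 w1=1 w0=0
t0.Δ2 w7=1 w9=0 w5=0 w8=1 w3=1 w2=1 w6=0 clk=1 w4=1 w1=1 w0=1
t0.Δ3 w7=1 w9=0 w5=0 w8=1 w3=1 w2=0 w6=1 clk=1 w4=1 w1=1 w0=1
t0.Δ4 w7=0 w9=0 w5=0 w8=1 w3=1 w2=0 w6=1 clk=1 w4=1 w1=1 w0=1
t1.Δ0 w7=0 w9=0 w5=0 w8=1 w3=1 w2=0 w6=1 clk=1 w4=1 w1=1 w0=1
t1.Δ1 w7=0 w9=0 w5=0 w8=1 w3=1 w2=0 w6=1 clk=0 w4=1 w1=1 w0=1
t2.Δ0 w7=0 w9=0 w5=0 w8=1 w3=1 w2=0 w6=1 clk=0 w4=1 w1=1 w0=1
t2.Δ1 w7=0 w9=0 w5=0 w8=1 w3=1 w2=0 w6=1 clk=1 w4=1 w1=1 w0=1
t2.Δ2 w7=0 w9=0 w5=0 w8=1 w3=1 w2=0 w6=1 clk=1 w4=1 w1=1 w0=0
t2.Δ3 w7=0 w9=0 w5=0 w8=1 w3=1 w2=1 w6=0 clk=1 w4=1 w1=1 w0=0
t2.Δ4 w7=1 w9=0 w5=0 w8=1 w3=1 w2=1 w6=0 clk=1 w4=1 w1=1 w0=0
t3.Δ0 w7=1 w9=0 w5=0 w8=1 w3=1 w2=1 w6=0 clk=1 w4=1 w1=1 w0=0
t3.Δ1 w7=1 w9=0 w5=0 w8=1 w3=1 w2=1 w6=0 clk=0 w4=1 w1=1 w0=0
t4.Δ0 w7=1 w9=0 w5=0 w8=1 w3=1 w2=1 w6=0 clk=0 w4=1 w1=1 w0=0
t4.Δ1 w7=1 w9=0 w5=0 w8=1 w3=1 w2=1 w6=0 clk=1 w4=1 w1=1 w0=0
t4.Δ2 w7=1 w9=0 w5=0 w8=1 w3=1 w2=1 w6=0 clk=1 w4=1 w1=1 w0=1
t4.Δ3 w7=1 w9=0 w5=0 w8=1 w3=1 w2=0 w6=1 clk=1 w4=1 w1=1 w0=1
t4.Δ4 w7=0 w9=0 w5=0 w8=1 w3=1 w2=0 w6=1 clk=1 w4=1 w1=1 w0=1
t5.Δ0 w7=0 w9=0 w5=0 w8=1 w3=1 w2=0 w6=1 clk=1 w4=1 w1=1 w0=1
t5.Δ1 w7=0 w9=0 w5=0 w8=1 w3=1 w2=0 w6=1 clk=0 w4=1 w1=1 w0=1
t6.Δ0 w7=0 w9=0 w5=0 w8=1 w3=1 w2=0 w6=1 clk=0 w4=1 w1=1 w0=1
t6.Δ1 w7=0 w9=0 w5=0 w8=1 w3=1 w2=0 w6=1 clk=1 w4=1 w1=1 w0=1
t6.Δ2 w7=0 w9=0 w5=0 w8=1 w3=1 w2=0 w6=1 clk=1 w4=1 w1=1 w0=0
t6.Δ3 w7=0 w9=0 w5=0 w8=1 w3=1 w2=1 w6=0 clk=1 w4=1 w1=1 w0=0
t6.Δ4 w7=1 w9=0 w5=0 w8=1 w3=1 w2=1 w6=0 clk=1 w4=1 w1=1 w0=0
t7.Δ0 w7=1 w9=0 w5=0 w8=1 w3=1 w2=1 w6=0 clk=1 w4=1 w1=1 w0=0
t7.Δ1 w7=1 w9=0 w5=0 w8=1 w3=1 w2=1 w6=0 clk=0 w4=1 w1=1 w0=0
t8.Δ0 w7=1 w9=0 w5=0 w8=1 w3=1 w2=1 w6=0 clk=0 w4=1 w1=1 w0=0
t8.Δ1 w7=1 w9=0 w5=0 w8=1 w3=1 w2=1 w6=0 clk=1 w4=1 w1=1 w0=0
t8.Δ2 w7=1 w9=0 w5=0 w8=1 w3=1 w2=1 w6=0 clk=1 w4=1 w1=1 w0=1
t8.Δ3 w7=1 w9=0 w5=0 w8=1 w3=1 w2=0 w6=1 clk=1 w4=1 w1=1 w0=1
t8.Δ4 w7=0 w9=0 w5=0 w8=1 w3=1 w2=0 w6=1 clk=1 w4=1 w1=1 w0=1
t9.Δ0 w7=0 w9=0 w5=0 w8=1 w3=1 w2=0 w6=1 clk=1 w4=1 w1=1 w0=1
t9.Δ1 w7=0 w9=0 w5=0 w8=1 w3=1 w2=0 w6=1 clk=0 w4=1 w1=1 w0=1
t10.Δ0 w7=0 w9=0 w5=0 w8=1 w3=1 w2=0 w6=1 clk=0 w4=1 w1=1 w0=1
t10.Δ1 w7=0 w9=0 w5=0 w8=1 w3=1 w2=0 w6=1 clk=1 w4=1 w1=1 w0=1
t10.Δ2 w7=0 w9=0 w5=0 w8=1 w3=1 w2=0 w6=1 clk=1 w4=1 w1=1 w0=0
t10.Δ3 w7=0 w9=0 w5=0 w8=1 w3=1 w2=1 w6=0 clk=1 w4=1 w1=1 w0=0
t10.Δ4 w7=1 w9=0 w5=0 w8=1 w3=1 w2=1 w6=0 clk=1 w4=1 w1=1 w0=0
t11.Δ0 w7=1 w9=0 w5=0 w8=1 w3=1 w2=1 w6=0 clk=1 w4=1 w1=1 w0=0
t11.Δ1 w7=1 w9=0 w5=0 w8=1 w3=1 w2=1 w6=0 clk=0 w4=1 w1=1 w0=0
t12.Δ0 w7=1 w9=0 w5=0 w8=1 w3=1 w2=1 w6=0 clk=0 w4=1 w1=1 w0=0
t12.Δ1 w7=1 w9=0 w5=0 w8=1 w3=1 w2=1 w6=0 clk=1 w4=1 w1=1 w0=0
t12.Δ2 w7=1 w9=0 w5=0 w8=1 w3=1 w2=1 w6=0 clk=1 w4=1 w1=1 w0=1
t12.Δ3 w7=1 w9=0 w5=0 w8=1 w3=1 w2=0 w6=1 clk=1 w4=1 w1=1 w0=1
t12.Δ4 w7=0 w9=0 w5=0 w8=1 w3=1 w2=0 w6=1 clk=1 w4=1 w1=1 w0=1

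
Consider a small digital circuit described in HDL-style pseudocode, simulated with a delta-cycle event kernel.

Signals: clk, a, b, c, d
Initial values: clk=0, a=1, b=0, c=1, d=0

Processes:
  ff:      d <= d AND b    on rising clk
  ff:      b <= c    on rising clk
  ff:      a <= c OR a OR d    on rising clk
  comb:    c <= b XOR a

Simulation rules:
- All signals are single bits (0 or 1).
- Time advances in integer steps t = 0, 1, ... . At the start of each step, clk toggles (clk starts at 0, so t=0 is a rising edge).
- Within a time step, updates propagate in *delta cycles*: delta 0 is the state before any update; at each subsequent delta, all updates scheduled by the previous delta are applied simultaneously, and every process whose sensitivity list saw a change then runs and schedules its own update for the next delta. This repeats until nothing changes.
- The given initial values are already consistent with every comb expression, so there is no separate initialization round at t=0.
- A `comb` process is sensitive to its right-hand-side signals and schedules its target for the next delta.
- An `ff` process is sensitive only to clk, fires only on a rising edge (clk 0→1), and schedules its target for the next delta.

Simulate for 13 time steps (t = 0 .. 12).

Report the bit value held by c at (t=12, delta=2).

t0.Δ0 clk=0 c=1 d=0 b=0 a=1
t0.Δ1 clk=1 c=1 d=0 b=0 a=1
t0.Δ2 clk=1 c=1 d=0 b=1 a=1
t0.Δ3 clk=1 c=0 d=0 b=1 a=1
t1.Δ0 clk=1 c=0 d=0 b=1 a=1
t1.Δ1 clk=0 c=0 d=0 b=1 a=1
t2.Δ0 clk=0 c=0 d=0 b=1 a=1
t2.Δ1 clk=1 c=0 d=0 b=1 a=1
t2.Δ2 clk=1 c=0 d=0 b=0 a=1
t2.Δ3 clk=1 c=1 d=0 b=0 a=1
t3.Δ0 clk=1 c=1 d=0 b=0 a=1
t3.Δ1 clk=0 c=1 d=0 b=0 a=1
t4.Δ0 clk=0 c=1 d=0 b=0 a=1
t4.Δ1 clk=1 c=1 d=0 b=0 a=1
t4.Δ2 clk=1 c=1 d=0 b=1 a=1
t4.Δ3 clk=1 c=0 d=0 b=1 a=1
t5.Δ0 clk=1 c=0 d=0 b=1 a=1
t5.Δ1 clk=0 c=0 d=0 b=1 a=1
t6.Δ0 clk=0 c=0 d=0 b=1 a=1
t6.Δ1 clk=1 c=0 d=0 b=1 a=1
t6.Δ2 clk=1 c=0 d=0 b=0 a=1
t6.Δ3 clk=1 c=1 d=0 b=0 a=1
t7.Δ0 clk=1 c=1 d=0 b=0 a=1
t7.Δ1 clk=0 c=1 d=0 b=0 a=1
t8.Δ0 clk=0 c=1 d=0 b=0 a=1
t8.Δ1 clk=1 c=1 d=0 b=0 a=1
t8.Δ2 clk=1 c=1 d=0 b=1 a=1
t8.Δ3 clk=1 c=0 d=0 b=1 a=1
t9.Δ0 clk=1 c=0 d=0 b=1 a=1
t9.Δ1 clk=0 c=0 d=0 b=1 a=1
t10.Δ0 clk=0 c=0 d=0 b=1 a=1
t10.Δ1 clk=1 c=0 d=0 b=1 a=1
t10.Δ2 clk=1 c=0 d=0 b=0 a=1
t10.Δ3 clk=1 c=1 d=0 b=0 a=1
t11.Δ0 clk=1 c=1 d=0 b=0 a=1
t11.Δ1 clk=0 c=1 d=0 b=0 a=1
t12.Δ0 clk=0 c=1 d=0 b=0 a=1
t12.Δ1 clk=1 c=1 d=0 b=0 a=1
t12.Δ2 clk=1 c=1 d=0 b=1 a=1
t12.Δ3 clk=1 c=0 d=0 b=1 a=1

1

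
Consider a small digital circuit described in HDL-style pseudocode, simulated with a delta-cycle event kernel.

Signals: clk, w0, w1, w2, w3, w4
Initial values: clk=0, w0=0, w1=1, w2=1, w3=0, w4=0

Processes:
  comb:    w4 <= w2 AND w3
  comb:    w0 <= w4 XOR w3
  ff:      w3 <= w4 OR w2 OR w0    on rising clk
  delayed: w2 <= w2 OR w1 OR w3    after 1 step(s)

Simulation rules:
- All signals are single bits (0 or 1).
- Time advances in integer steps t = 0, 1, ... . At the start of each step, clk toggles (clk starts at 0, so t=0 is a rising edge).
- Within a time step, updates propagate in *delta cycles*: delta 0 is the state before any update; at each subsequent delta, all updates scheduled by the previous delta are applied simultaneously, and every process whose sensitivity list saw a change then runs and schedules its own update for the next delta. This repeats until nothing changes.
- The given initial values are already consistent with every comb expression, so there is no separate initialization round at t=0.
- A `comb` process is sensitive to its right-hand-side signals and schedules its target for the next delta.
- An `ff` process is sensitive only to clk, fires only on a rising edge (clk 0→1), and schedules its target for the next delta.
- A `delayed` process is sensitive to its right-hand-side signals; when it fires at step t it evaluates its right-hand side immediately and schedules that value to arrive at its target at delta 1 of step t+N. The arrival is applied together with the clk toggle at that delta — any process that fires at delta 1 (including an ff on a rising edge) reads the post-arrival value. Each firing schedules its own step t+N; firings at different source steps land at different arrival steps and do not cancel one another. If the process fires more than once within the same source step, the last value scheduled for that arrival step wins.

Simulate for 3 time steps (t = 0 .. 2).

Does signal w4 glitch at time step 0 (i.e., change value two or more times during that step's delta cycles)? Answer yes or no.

no

t=0 Δ0: w2=1 w1=1 w0=0 w3=0 w4=0 clk=0
  Δ1: clk:0→1
  Δ2: w3:0→1
  Δ3: w0:0→1, w4:0→1
  Δ4: w0:1→0
  (4Δ to stable)
t=1 Δ0: w2=1 w1=1 w0=0 w3=1 w4=1 clk=1
  Δ1: clk:1→0
  (1Δ to stable)
t=2 Δ0: w2=1 w1=1 w0=0 w3=1 w4=1 clk=0
  Δ1: clk:0→1
  (1Δ to stable)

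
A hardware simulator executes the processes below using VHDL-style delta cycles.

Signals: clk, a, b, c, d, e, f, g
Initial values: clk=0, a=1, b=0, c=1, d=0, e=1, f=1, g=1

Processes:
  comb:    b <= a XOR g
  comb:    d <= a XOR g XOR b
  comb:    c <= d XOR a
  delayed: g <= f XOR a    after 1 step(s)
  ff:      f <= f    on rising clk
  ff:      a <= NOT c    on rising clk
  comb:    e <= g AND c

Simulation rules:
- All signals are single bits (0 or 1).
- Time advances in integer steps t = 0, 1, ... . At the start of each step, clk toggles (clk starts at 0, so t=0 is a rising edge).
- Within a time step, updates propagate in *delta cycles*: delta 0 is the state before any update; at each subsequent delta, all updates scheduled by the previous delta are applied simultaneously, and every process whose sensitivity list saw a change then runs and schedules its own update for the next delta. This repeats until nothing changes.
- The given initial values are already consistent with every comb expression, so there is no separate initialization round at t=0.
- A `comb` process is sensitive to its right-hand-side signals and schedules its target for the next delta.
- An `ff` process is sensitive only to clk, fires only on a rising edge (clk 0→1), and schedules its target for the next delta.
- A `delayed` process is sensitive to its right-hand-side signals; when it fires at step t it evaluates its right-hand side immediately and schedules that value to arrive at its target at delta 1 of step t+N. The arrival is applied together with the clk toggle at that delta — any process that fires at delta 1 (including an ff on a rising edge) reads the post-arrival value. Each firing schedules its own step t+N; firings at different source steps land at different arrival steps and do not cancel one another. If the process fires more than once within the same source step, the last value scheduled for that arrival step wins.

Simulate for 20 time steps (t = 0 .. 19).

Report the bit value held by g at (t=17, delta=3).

1

t0.Δ0 f=1 a=1 c=1 e=1 g=1 clk=0 d=0 b=0
t0.Δ1 f=1 a=1 c=1 e=1 g=1 clk=1 d=0 b=0
t0.Δ2 f=1 a=0 c=1 e=1 g=1 clk=1 d=0 b=0
t0.Δ3 f=1 a=0 c=0 e=1 g=1 clk=1 d=1 b=1
t0.Δ4 f=1 a=0 c=1 e=0 g=1 clk=1 d=0 b=1
t0.Δ5 f=1 a=0 c=0 e=1 g=1 clk=1 d=0 b=1
t0.Δ6 f=1 a=0 c=0 e=0 g=1 clk=1 d=0 b=1
t1.Δ0 f=1 a=0 c=0 e=0 g=1 clk=1 d=0 b=1
t1.Δ1 f=1 a=0 c=0 e=0 g=1 clk=0 d=0 b=1
t2.Δ0 f=1 a=0 c=0 e=0 g=1 clk=0 d=0 b=1
t2.Δ1 f=1 a=0 c=0 e=0 g=1 clk=1 d=0 b=1
t2.Δ2 f=1 a=1 c=0 e=0 g=1 clk=1 d=0 b=1
t2.Δ3 f=1 a=1 c=1 e=0 g=1 clk=1 d=1 b=0
t2.Δ4 f=1 a=1 c=0 e=1 g=1 clk=1 d=0 b=0
t2.Δ5 f=1 a=1 c=1 e=0 g=1 clk=1 d=0 b=0
t2.Δ6 f=1 a=1 c=1 e=1 g=1 clk=1 d=0 b=0
t3.Δ0 f=1 a=1 c=1 e=1 g=1 clk=1 d=0 b=0
t3.Δ1 f=1 a=1 c=1 e=1 g=0 clk=0 d=0 b=0
t3.Δ2 f=1 a=1 c=1 e=0 g=0 clk=0 d=1 b=1
t3.Δ3 f=1 a=1 c=0 e=0 g=0 clk=0 d=0 b=1
t3.Δ4 f=1 a=1 c=1 e=0 g=0 clk=0 d=0 b=1
t4.Δ0 f=1 a=1 c=1 e=0 g=0 clk=0 d=0 b=1
t4.Δ1 f=1 a=1 c=1 e=0 g=0 clk=1 d=0 b=1
t4.Δ2 f=1 a=0 c=1 e=0 g=0 clk=1 d=0 b=1
t4.Δ3 f=1 a=0 c=0 e=0 g=0 clk=1 d=1 b=0
t4.Δ4 f=1 a=0 c=1 e=0 g=0 clk=1 d=0 b=0
t4.Δ5 f=1 a=0 c=0 e=0 g=0 clk=1 d=0 b=0
t5.Δ0 f=1 a=0 c=0 e=0 g=0 clk=1 d=0 b=0
t5.Δ1 f=1 a=0 c=0 e=0 g=1 clk=0 d=0 b=0
t5.Δ2 f=1 a=0 c=0 e=0 g=1 clk=0 d=1 b=1
t5.Δ3 f=1 a=0 c=1 e=0 g=1 clk=0 d=0 b=1
t5.Δ4 f=1 a=0 c=0 e=1 g=1 clk=0 d=0 b=1
t5.Δ5 f=1 a=0 c=0 e=0 g=1 clk=0 d=0 b=1
t6.Δ0 f=1 a=0 c=0 e=0 g=1 clk=0 d=0 b=1
t6.Δ1 f=1 a=0 c=0 e=0 g=1 clk=1 d=0 b=1
t6.Δ2 f=1 a=1 c=0 e=0 g=1 clk=1 d=0 b=1
t6.Δ3 f=1 a=1 c=1 e=0 g=1 clk=1 d=1 b=0
t6.Δ4 f=1 a=1 c=0 e=1 g=1 clk=1 d=0 b=0
t6.Δ5 f=1 a=1 c=1 e=0 g=1 clk=1 d=0 b=0
t6.Δ6 f=1 a=1 c=1 e=1 g=1 clk=1 d=0 b=0
t7.Δ0 f=1 a=1 c=1 e=1 g=1 clk=1 d=0 b=0
t7.Δ1 f=1 a=1 c=1 e=1 g=0 clk=0 d=0 b=0
t7.Δ2 f=1 a=1 c=1 e=0 g=0 clk=0 d=1 b=1
t7.Δ3 f=1 a=1 c=0 e=0 g=0 clk=0 d=0 b=1
t7.Δ4 f=1 a=1 c=1 e=0 g=0 clk=0 d=0 b=1
t8.Δ0 f=1 a=1 c=1 e=0 g=0 clk=0 d=0 b=1
t8.Δ1 f=1 a=1 c=1 e=0 g=0 clk=1 d=0 b=1
t8.Δ2 f=1 a=0 c=1 e=0 g=0 clk=1 d=0 b=1
t8.Δ3 f=1 a=0 c=0 e=0 g=0 clk=1 d=1 b=0
t8.Δ4 f=1 a=0 c=1 e=0 g=0 clk=1 d=0 b=0
t8.Δ5 f=1 a=0 c=0 e=0 g=0 clk=1 d=0 b=0
t9.Δ0 f=1 a=0 c=0 e=0 g=0 clk=1 d=0 b=0
t9.Δ1 f=1 a=0 c=0 e=0 g=1 clk=0 d=0 b=0
t9.Δ2 f=1 a=0 c=0 e=0 g=1 clk=0 d=1 b=1
t9.Δ3 f=1 a=0 c=1 e=0 g=1 clk=0 d=0 b=1
t9.Δ4 f=1 a=0 c=0 e=1 g=1 clk=0 d=0 b=1
t9.Δ5 f=1 a=0 c=0 e=0 g=1 clk=0 d=0 b=1
t10.Δ0 f=1 a=0 c=0 e=0 g=1 clk=0 d=0 b=1
t10.Δ1 f=1 a=0 c=0 e=0 g=1 clk=1 d=0 b=1
t10.Δ2 f=1 a=1 c=0 e=0 g=1 clk=1 d=0 b=1
t10.Δ3 f=1 a=1 c=1 e=0 g=1 clk=1 d=1 b=0
t10.Δ4 f=1 a=1 c=0 e=1 g=1 clk=1 d=0 b=0
t10.Δ5 f=1 a=1 c=1 e=0 g=1 clk=1 d=0 b=0
t10.Δ6 f=1 a=1 c=1 e=1 g=1 clk=1 d=0 b=0
t11.Δ0 f=1 a=1 c=1 e=1 g=1 clk=1 d=0 b=0
t11.Δ1 f=1 a=1 c=1 e=1 g=0 clk=0 d=0 b=0
t11.Δ2 f=1 a=1 c=1 e=0 g=0 clk=0 d=1 b=1
t11.Δ3 f=1 a=1 c=0 e=0 g=0 clk=0 d=0 b=1
t11.Δ4 f=1 a=1 c=1 e=0 g=0 clk=0 d=0 b=1
t12.Δ0 f=1 a=1 c=1 e=0 g=0 clk=0 d=0 b=1
t12.Δ1 f=1 a=1 c=1 e=0 g=0 clk=1 d=0 b=1
t12.Δ2 f=1 a=0 c=1 e=0 g=0 clk=1 d=0 b=1
t12.Δ3 f=1 a=0 c=0 e=0 g=0 clk=1 d=1 b=0
t12.Δ4 f=1 a=0 c=1 e=0 g=0 clk=1 d=0 b=0
t12.Δ5 f=1 a=0 c=0 e=0 g=0 clk=1 d=0 b=0
t13.Δ0 f=1 a=0 c=0 e=0 g=0 clk=1 d=0 b=0
t13.Δ1 f=1 a=0 c=0 e=0 g=1 clk=0 d=0 b=0
t13.Δ2 f=1 a=0 c=0 e=0 g=1 clk=0 d=1 b=1
t13.Δ3 f=1 a=0 c=1 e=0 g=1 clk=0 d=0 b=1
t13.Δ4 f=1 a=0 c=0 e=1 g=1 clk=0 d=0 b=1
t13.Δ5 f=1 a=0 c=0 e=0 g=1 clk=0 d=0 b=1
t14.Δ0 f=1 a=0 c=0 e=0 g=1 clk=0 d=0 b=1
t14.Δ1 f=1 a=0 c=0 e=0 g=1 clk=1 d=0 b=1
t14.Δ2 f=1 a=1 c=0 e=0 g=1 clk=1 d=0 b=1
t14.Δ3 f=1 a=1 c=1 e=0 g=1 clk=1 d=1 b=0
t14.Δ4 f=1 a=1 c=0 e=1 g=1 clk=1 d=0 b=0
t14.Δ5 f=1 a=1 c=1 e=0 g=1 clk=1 d=0 b=0
t14.Δ6 f=1 a=1 c=1 e=1 g=1 clk=1 d=0 b=0
t15.Δ0 f=1 a=1 c=1 e=1 g=1 clk=1 d=0 b=0
t15.Δ1 f=1 a=1 c=1 e=1 g=0 clk=0 d=0 b=0
t15.Δ2 f=1 a=1 c=1 e=0 g=0 clk=0 d=1 b=1
t15.Δ3 f=1 a=1 c=0 e=0 g=0 clk=0 d=0 b=1
t15.Δ4 f=1 a=1 c=1 e=0 g=0 clk=0 d=0 b=1
t16.Δ0 f=1 a=1 c=1 e=0 g=0 clk=0 d=0 b=1
t16.Δ1 f=1 a=1 c=1 e=0 g=0 clk=1 d=0 b=1
t16.Δ2 f=1 a=0 c=1 e=0 g=0 clk=1 d=0 b=1
t16.Δ3 f=1 a=0 c=0 e=0 g=0 clk=1 d=1 b=0
t16.Δ4 f=1 a=0 c=1 e=0 g=0 clk=1 d=0 b=0
t16.Δ5 f=1 a=0 c=0 e=0 g=0 clk=1 d=0 b=0
t17.Δ0 f=1 a=0 c=0 e=0 g=0 clk=1 d=0 b=0
t17.Δ1 f=1 a=0 c=0 e=0 g=1 clk=0 d=0 b=0
t17.Δ2 f=1 a=0 c=0 e=0 g=1 clk=0 d=1 b=1
t17.Δ3 f=1 a=0 c=1 e=0 g=1 clk=0 d=0 b=1
t17.Δ4 f=1 a=0 c=0 e=1 g=1 clk=0 d=0 b=1
t17.Δ5 f=1 a=0 c=0 e=0 g=1 clk=0 d=0 b=1
t18.Δ0 f=1 a=0 c=0 e=0 g=1 clk=0 d=0 b=1
t18.Δ1 f=1 a=0 c=0 e=0 g=1 clk=1 d=0 b=1
t18.Δ2 f=1 a=1 c=0 e=0 g=1 clk=1 d=0 b=1
t18.Δ3 f=1 a=1 c=1 e=0 g=1 clk=1 d=1 b=0
t18.Δ4 f=1 a=1 c=0 e=1 g=1 clk=1 d=0 b=0
t18.Δ5 f=1 a=1 c=1 e=0 g=1 clk=1 d=0 b=0
t18.Δ6 f=1 a=1 c=1 e=1 g=1 clk=1 d=0 b=0
t19.Δ0 f=1 a=1 c=1 e=1 g=1 clk=1 d=0 b=0
t19.Δ1 f=1 a=1 c=1 e=1 g=0 clk=0 d=0 b=0
t19.Δ2 f=1 a=1 c=1 e=0 g=0 clk=0 d=1 b=1
t19.Δ3 f=1 a=1 c=0 e=0 g=0 clk=0 d=0 b=1
t19.Δ4 f=1 a=1 c=1 e=0 g=0 clk=0 d=0 b=1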